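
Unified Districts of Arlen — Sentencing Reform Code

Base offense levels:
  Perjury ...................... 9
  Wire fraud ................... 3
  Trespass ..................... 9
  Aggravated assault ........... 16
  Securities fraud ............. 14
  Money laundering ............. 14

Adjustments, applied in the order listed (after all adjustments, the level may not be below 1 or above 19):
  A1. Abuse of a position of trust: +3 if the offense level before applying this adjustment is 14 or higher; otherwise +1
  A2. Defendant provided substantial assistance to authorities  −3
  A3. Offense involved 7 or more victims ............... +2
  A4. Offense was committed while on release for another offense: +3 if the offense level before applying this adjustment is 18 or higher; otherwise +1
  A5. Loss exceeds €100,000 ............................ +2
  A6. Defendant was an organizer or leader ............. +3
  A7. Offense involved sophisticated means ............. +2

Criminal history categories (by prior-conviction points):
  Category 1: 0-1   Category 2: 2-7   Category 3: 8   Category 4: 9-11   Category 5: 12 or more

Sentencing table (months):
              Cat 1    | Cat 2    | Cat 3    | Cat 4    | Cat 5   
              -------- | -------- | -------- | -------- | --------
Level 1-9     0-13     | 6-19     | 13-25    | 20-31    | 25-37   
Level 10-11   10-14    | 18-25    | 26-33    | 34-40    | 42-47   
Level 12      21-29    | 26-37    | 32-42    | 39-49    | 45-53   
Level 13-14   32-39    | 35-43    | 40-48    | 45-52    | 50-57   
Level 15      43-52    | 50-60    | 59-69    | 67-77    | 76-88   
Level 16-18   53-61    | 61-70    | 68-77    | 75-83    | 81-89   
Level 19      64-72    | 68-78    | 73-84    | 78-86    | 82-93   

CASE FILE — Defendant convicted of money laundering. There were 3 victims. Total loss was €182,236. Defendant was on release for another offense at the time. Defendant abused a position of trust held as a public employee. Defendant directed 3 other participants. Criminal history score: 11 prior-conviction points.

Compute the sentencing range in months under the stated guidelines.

Base offense level for money laundering: 14.
A1 applies (level before this adjustment is 14 ≥ 14, so +3): 14 + 3 = 17.
A2 does not apply.
A4 applies (level before this adjustment is 17 < 18, so +1): 17 + 1 = 18.
A5 applies: 18 + 2 = 20.
A6 applies: 20 + 3 = 23.
A7 does not apply.
Level 23 exceeds the maximum of 19; capped at 19.
Final offense level: 19.
Criminal history: 11 prior points → Category 4 (9-11).
Level 19 falls in the 19 band.
Grid: Level 19 × Category 4 = 78-86 months.

78-86 months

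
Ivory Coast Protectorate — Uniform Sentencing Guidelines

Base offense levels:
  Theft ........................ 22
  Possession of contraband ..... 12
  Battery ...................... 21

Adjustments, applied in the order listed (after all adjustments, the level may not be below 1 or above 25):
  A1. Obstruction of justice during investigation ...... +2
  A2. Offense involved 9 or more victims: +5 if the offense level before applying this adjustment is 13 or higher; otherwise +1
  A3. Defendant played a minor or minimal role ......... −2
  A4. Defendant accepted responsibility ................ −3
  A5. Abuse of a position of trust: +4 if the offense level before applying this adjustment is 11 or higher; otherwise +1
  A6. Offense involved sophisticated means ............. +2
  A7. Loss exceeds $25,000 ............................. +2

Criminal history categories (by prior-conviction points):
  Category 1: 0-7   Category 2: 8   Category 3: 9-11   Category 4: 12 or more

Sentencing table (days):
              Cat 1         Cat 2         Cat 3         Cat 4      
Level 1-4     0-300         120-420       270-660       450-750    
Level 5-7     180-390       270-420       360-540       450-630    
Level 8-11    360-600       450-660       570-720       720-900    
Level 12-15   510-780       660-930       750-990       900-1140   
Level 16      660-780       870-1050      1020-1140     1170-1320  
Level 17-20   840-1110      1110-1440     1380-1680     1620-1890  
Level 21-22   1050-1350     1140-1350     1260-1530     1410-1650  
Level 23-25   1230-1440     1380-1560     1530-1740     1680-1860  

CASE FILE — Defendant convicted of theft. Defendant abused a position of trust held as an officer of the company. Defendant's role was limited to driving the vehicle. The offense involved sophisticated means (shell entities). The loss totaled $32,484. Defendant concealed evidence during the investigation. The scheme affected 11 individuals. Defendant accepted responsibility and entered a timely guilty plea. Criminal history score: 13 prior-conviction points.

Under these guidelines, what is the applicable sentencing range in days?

1680-1860 days

Base offense level for theft: 22.
A1 applies: 22 + 2 = 24.
A2 applies (level before this adjustment is 24 ≥ 13, so +5): 24 + 5 = 29.
A3 applies: 29 − 2 = 27.
A4 applies: 27 − 3 = 24.
A5 applies (level before this adjustment is 24 ≥ 11, so +4): 24 + 4 = 28.
A6 applies: 28 + 2 = 30.
A7 applies: 30 + 2 = 32.
Level 32 exceeds the maximum of 25; capped at 25.
Final offense level: 25.
Criminal history: 13 prior points → Category 4 (12+).
Level 25 falls in the 23-25 band.
Grid: Level 23-25 × Category 4 = 1680-1860 days.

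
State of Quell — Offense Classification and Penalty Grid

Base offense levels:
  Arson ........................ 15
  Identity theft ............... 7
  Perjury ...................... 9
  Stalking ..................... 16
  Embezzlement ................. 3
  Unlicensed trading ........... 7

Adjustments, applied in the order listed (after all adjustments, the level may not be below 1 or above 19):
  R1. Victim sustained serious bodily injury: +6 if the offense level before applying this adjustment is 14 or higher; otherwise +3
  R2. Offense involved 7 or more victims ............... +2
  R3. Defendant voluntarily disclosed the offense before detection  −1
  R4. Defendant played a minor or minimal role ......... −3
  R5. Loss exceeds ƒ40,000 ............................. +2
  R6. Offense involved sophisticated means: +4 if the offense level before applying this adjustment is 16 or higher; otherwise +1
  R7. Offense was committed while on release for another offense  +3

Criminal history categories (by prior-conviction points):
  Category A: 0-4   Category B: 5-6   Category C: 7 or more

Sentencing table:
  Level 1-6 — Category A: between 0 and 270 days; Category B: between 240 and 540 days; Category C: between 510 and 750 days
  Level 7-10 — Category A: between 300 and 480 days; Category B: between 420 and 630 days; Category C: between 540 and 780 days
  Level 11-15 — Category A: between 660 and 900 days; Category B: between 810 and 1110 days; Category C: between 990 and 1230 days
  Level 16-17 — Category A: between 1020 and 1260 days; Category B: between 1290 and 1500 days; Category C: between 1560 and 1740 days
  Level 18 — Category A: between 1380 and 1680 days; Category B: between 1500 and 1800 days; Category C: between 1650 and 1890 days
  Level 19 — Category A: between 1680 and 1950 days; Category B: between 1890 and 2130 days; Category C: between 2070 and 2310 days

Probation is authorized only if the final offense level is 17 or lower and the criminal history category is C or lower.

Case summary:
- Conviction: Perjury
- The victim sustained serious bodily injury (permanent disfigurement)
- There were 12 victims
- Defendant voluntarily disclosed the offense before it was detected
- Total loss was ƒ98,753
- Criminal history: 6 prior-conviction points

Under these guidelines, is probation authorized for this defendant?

Base offense level for perjury: 9.
R1 applies (level before this adjustment is 9 < 14, so +3): 9 + 3 = 12.
R2 applies: 12 + 2 = 14.
R3 applies: 14 − 1 = 13.
R5 applies: 13 + 2 = 15.
Final offense level: 15.
Criminal history: 6 prior points → Category B (5-6).
Level 15 falls in the 11-15 band.
Grid: Level 11-15 × Category B = 810-1110 days.
Probation check: level 15 ≤ 17 and category B ≤ C → eligible.

Yes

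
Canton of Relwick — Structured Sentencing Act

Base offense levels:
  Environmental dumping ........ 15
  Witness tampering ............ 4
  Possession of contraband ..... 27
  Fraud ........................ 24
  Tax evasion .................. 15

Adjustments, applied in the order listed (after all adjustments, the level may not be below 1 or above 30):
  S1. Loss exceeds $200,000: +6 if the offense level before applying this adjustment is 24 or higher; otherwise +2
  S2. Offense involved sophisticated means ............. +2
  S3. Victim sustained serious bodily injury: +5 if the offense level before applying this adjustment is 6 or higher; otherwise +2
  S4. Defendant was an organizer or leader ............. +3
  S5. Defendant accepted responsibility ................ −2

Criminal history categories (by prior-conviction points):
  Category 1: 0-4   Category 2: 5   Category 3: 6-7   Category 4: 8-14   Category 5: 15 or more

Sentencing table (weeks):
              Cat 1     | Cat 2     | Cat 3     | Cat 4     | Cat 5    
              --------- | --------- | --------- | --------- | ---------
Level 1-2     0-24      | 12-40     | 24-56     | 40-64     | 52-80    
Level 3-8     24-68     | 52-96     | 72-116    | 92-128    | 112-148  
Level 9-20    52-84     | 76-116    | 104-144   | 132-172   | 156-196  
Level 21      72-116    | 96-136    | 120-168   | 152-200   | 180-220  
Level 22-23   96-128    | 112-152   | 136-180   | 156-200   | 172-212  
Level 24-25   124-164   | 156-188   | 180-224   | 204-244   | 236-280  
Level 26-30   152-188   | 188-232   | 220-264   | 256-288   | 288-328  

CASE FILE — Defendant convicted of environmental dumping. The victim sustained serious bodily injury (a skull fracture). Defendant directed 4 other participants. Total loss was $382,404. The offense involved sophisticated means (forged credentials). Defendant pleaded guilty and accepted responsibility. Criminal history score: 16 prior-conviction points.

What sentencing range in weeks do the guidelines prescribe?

Base offense level for environmental dumping: 15.
S1 applies (level before this adjustment is 15 < 24, so +2): 15 + 2 = 17.
S2 applies: 17 + 2 = 19.
S3 applies (level before this adjustment is 19 ≥ 6, so +5): 19 + 5 = 24.
S4 applies: 24 + 3 = 27.
S5 applies: 27 − 2 = 25.
Final offense level: 25.
Criminal history: 16 prior points → Category 5 (15+).
Level 25 falls in the 24-25 band.
Grid: Level 24-25 × Category 5 = 236-280 weeks.

236-280 weeks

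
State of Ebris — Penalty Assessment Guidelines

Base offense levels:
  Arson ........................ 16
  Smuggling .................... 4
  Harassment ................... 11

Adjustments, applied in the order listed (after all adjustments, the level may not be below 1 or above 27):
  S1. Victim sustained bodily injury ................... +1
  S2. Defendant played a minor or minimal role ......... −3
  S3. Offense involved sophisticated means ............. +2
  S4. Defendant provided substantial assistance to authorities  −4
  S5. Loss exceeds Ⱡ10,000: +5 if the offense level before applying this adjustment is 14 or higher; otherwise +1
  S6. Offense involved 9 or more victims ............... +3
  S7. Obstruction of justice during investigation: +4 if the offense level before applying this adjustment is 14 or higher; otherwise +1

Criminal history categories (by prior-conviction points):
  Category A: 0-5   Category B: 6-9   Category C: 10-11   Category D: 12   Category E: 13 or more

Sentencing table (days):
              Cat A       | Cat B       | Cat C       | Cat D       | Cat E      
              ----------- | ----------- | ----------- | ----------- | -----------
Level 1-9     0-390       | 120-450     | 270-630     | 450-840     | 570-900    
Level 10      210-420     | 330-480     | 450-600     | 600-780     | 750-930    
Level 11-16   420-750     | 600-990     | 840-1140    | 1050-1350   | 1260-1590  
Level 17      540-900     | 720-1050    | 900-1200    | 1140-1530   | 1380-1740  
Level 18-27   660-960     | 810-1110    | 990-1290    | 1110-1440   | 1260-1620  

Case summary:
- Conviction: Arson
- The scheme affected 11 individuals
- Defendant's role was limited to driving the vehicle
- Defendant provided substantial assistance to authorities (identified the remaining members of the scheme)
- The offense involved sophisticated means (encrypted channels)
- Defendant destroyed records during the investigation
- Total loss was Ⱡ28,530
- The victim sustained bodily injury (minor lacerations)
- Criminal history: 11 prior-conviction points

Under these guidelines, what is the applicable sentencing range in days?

990-1290 days

Base offense level for arson: 16.
S1 applies: 16 + 1 = 17.
S2 applies: 17 − 3 = 14.
S3 applies: 14 + 2 = 16.
S4 applies: 16 − 4 = 12.
S5 applies (level before this adjustment is 12 < 14, so +1): 12 + 1 = 13.
S6 applies: 13 + 3 = 16.
S7 applies (level before this adjustment is 16 ≥ 14, so +4): 16 + 4 = 20.
Final offense level: 20.
Criminal history: 11 prior points → Category C (10-11).
Level 20 falls in the 18-27 band.
Grid: Level 18-27 × Category C = 990-1290 days.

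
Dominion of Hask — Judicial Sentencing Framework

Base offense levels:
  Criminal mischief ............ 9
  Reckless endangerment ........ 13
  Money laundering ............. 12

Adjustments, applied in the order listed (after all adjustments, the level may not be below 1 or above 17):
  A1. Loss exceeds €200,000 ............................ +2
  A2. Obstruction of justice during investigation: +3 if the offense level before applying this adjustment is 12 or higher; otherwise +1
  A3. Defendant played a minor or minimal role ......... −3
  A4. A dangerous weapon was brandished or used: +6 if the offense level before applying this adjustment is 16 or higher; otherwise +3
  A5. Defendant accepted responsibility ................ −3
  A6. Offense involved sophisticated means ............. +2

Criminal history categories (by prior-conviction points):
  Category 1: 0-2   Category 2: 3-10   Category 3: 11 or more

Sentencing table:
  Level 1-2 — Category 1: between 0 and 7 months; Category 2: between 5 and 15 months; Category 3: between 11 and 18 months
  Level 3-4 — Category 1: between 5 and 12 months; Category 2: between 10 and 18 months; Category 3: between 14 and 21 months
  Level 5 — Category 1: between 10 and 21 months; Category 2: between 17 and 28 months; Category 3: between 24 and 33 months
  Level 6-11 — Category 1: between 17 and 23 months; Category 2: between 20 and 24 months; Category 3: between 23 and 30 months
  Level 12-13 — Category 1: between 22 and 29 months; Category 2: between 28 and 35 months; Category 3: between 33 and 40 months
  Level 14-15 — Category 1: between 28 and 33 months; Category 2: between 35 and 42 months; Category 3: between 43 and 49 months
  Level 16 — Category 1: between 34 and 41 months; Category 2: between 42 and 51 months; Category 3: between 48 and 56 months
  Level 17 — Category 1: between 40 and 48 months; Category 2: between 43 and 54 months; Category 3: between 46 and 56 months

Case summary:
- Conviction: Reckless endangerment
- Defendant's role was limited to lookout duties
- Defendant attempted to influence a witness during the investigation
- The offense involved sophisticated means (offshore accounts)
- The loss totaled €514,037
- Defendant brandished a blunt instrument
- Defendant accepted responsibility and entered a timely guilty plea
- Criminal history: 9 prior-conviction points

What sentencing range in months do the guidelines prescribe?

43-54 months

Base offense level for reckless endangerment: 13.
A1 applies: 13 + 2 = 15.
A2 applies (level before this adjustment is 15 ≥ 12, so +3): 15 + 3 = 18.
A3 applies: 18 − 3 = 15.
A4 applies (level before this adjustment is 15 < 16, so +3): 15 + 3 = 18.
A5 applies: 18 − 3 = 15.
A6 applies: 15 + 2 = 17.
Final offense level: 17.
Criminal history: 9 prior points → Category 2 (3-10).
Level 17 falls in the 17 band.
Grid: Level 17 × Category 2 = 43-54 months.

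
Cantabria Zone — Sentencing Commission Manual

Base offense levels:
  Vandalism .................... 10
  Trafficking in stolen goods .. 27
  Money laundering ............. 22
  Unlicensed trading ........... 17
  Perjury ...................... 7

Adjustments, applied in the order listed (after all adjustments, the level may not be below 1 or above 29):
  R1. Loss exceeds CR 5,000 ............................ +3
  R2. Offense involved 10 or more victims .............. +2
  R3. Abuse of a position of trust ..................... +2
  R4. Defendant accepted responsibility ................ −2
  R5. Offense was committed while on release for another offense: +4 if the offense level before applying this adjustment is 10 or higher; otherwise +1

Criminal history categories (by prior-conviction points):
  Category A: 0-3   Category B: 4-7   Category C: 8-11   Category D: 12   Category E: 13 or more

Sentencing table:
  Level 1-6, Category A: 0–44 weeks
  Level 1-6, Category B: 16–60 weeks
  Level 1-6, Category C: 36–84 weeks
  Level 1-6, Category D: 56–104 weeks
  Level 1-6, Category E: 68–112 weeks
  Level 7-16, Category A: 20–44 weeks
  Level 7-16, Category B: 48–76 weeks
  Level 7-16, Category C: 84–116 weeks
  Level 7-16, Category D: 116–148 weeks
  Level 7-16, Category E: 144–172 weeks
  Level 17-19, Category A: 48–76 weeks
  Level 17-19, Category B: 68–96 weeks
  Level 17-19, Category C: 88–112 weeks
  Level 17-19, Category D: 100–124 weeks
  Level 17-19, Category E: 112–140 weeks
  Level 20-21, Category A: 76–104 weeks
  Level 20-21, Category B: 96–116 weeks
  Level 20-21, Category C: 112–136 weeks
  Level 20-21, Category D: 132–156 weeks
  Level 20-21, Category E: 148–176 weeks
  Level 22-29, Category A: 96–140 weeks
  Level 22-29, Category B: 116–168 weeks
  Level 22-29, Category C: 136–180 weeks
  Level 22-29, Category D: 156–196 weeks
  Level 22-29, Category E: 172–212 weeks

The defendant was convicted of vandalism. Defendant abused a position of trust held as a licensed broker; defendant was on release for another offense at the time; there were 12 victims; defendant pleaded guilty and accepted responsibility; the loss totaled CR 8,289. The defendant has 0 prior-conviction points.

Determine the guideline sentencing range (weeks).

48-76 weeks

Base offense level for vandalism: 10.
R1 applies: 10 + 3 = 13.
R2 applies: 13 + 2 = 15.
R3 applies: 15 + 2 = 17.
R4 applies: 17 − 2 = 15.
R5 applies (level before this adjustment is 15 ≥ 10, so +4): 15 + 4 = 19.
Final offense level: 19.
Criminal history: 0 prior points → Category A (0-3).
Level 19 falls in the 17-19 band.
Grid: Level 17-19 × Category A = 48-76 weeks.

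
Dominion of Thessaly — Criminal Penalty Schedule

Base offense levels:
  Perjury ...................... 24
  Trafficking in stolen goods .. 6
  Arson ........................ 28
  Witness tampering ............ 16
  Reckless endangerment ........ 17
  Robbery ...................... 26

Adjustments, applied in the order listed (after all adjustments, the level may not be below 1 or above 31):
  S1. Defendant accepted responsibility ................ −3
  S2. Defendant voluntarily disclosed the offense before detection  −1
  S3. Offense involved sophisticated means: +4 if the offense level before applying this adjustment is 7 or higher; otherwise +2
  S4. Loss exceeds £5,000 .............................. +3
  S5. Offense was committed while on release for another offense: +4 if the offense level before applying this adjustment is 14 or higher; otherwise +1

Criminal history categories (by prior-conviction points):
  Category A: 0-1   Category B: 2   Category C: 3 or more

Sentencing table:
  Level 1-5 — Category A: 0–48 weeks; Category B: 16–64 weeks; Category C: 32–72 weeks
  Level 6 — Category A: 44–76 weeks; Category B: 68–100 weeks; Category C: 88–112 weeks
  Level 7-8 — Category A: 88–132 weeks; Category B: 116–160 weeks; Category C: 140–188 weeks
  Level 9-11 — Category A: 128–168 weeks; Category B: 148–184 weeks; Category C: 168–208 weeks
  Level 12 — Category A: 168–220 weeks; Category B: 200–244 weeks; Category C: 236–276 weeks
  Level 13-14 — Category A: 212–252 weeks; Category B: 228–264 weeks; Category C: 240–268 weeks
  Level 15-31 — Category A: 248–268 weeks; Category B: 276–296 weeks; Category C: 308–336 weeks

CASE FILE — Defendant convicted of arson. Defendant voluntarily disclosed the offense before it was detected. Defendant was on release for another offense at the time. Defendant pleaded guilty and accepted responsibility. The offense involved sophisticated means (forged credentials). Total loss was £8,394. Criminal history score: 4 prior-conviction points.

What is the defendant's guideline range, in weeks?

Base offense level for arson: 28.
S1 applies: 28 − 3 = 25.
S2 applies: 25 − 1 = 24.
S3 applies (level before this adjustment is 24 ≥ 7, so +4): 24 + 4 = 28.
S4 applies: 28 + 3 = 31.
S5 applies (level before this adjustment is 31 ≥ 14, so +4): 31 + 4 = 35.
Level 35 exceeds the maximum of 31; capped at 31.
Final offense level: 31.
Criminal history: 4 prior points → Category C (3+).
Level 31 falls in the 15-31 band.
Grid: Level 15-31 × Category C = 308-336 weeks.

308-336 weeks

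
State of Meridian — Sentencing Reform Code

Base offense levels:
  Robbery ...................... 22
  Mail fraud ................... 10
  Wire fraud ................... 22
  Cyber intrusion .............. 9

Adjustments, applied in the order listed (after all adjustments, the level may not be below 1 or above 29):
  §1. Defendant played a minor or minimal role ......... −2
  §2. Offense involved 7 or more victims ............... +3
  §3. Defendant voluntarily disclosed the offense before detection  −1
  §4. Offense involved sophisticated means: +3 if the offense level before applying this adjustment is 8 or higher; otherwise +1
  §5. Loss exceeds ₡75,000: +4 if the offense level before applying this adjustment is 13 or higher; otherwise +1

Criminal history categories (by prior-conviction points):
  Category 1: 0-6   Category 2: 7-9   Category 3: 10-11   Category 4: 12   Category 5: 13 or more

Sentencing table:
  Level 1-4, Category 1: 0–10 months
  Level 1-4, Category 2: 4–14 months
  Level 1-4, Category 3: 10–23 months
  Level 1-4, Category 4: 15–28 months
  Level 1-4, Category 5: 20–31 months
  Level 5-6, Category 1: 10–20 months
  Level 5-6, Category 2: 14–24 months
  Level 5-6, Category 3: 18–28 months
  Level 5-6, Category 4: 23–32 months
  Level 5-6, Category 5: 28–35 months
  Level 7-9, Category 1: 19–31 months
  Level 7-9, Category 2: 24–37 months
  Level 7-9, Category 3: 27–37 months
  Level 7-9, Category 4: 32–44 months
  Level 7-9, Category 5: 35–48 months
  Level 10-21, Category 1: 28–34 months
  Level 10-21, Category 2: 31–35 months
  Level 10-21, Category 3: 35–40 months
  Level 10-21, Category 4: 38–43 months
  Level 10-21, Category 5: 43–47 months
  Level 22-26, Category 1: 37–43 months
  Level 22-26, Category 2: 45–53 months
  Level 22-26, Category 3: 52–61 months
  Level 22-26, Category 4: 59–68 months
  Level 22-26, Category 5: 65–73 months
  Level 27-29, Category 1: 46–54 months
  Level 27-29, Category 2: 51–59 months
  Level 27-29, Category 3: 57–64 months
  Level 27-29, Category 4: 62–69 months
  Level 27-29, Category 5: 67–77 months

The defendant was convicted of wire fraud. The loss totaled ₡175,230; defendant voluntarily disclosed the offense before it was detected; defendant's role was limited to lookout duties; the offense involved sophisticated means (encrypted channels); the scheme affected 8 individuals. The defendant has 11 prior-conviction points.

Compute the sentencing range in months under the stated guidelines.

57-64 months

Base offense level for wire fraud: 22.
§1 applies: 22 − 2 = 20.
§2 applies: 20 + 3 = 23.
§3 applies: 23 − 1 = 22.
§4 applies (level before this adjustment is 22 ≥ 8, so +3): 22 + 3 = 25.
§5 applies (level before this adjustment is 25 ≥ 13, so +4): 25 + 4 = 29.
Final offense level: 29.
Criminal history: 11 prior points → Category 3 (10-11).
Level 29 falls in the 27-29 band.
Grid: Level 27-29 × Category 3 = 57-64 months.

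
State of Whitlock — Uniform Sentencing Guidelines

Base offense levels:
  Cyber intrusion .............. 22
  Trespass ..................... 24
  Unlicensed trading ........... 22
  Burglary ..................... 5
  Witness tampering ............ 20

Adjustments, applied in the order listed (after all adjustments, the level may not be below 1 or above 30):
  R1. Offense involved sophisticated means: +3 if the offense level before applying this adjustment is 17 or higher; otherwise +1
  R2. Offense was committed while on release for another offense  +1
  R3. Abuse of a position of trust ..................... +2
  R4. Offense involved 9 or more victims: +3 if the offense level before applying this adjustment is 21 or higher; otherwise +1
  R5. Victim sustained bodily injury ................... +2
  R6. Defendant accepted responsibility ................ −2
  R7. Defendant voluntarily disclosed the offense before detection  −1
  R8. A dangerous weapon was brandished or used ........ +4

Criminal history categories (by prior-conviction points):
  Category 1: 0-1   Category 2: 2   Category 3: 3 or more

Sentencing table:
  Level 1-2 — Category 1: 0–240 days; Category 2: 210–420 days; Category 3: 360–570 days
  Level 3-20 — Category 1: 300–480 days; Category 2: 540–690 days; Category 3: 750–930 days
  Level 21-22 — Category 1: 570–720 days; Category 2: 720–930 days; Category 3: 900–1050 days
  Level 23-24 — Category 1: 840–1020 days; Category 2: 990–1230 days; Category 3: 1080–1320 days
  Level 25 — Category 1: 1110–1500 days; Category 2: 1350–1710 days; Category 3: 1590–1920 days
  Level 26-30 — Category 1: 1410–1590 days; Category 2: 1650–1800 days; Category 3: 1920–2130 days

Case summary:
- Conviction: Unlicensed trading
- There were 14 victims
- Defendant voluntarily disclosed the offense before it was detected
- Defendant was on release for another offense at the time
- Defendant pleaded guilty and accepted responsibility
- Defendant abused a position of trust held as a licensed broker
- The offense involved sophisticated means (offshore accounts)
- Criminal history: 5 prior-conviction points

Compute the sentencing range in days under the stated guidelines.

1920-2130 days

Base offense level for unlicensed trading: 22.
R1 applies (level before this adjustment is 22 ≥ 17, so +3): 22 + 3 = 25.
R2 applies: 25 + 1 = 26.
R3 applies: 26 + 2 = 28.
R4 applies (level before this adjustment is 28 ≥ 21, so +3): 28 + 3 = 31.
R5 does not apply.
R6 applies: 31 − 2 = 29.
R7 applies: 29 − 1 = 28.
Final offense level: 28.
Criminal history: 5 prior points → Category 3 (3+).
Level 28 falls in the 26-30 band.
Grid: Level 26-30 × Category 3 = 1920-2130 days.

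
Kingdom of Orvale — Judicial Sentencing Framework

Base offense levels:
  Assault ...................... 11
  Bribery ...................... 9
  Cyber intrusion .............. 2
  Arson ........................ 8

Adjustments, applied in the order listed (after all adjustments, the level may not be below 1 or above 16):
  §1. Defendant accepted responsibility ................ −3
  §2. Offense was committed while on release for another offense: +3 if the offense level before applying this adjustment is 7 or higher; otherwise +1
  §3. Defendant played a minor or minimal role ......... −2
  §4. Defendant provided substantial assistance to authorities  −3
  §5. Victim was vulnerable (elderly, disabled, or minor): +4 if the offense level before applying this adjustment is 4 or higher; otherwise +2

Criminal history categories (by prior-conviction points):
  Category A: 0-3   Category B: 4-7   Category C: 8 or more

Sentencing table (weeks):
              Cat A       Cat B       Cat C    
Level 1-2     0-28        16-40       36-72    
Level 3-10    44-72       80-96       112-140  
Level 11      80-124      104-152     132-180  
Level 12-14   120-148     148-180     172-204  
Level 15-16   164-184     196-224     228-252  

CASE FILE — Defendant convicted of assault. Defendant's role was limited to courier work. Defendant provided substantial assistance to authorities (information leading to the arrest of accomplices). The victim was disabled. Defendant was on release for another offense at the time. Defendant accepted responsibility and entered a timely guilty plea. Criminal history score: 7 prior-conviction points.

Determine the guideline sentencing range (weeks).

80-96 weeks

Base offense level for assault: 11.
§1 applies: 11 − 3 = 8.
§2 applies (level before this adjustment is 8 ≥ 7, so +3): 8 + 3 = 11.
§3 applies: 11 − 2 = 9.
§4 applies: 9 − 3 = 6.
§5 applies (level before this adjustment is 6 ≥ 4, so +4): 6 + 4 = 10.
Final offense level: 10.
Criminal history: 7 prior points → Category B (4-7).
Level 10 falls in the 3-10 band.
Grid: Level 3-10 × Category B = 80-96 weeks.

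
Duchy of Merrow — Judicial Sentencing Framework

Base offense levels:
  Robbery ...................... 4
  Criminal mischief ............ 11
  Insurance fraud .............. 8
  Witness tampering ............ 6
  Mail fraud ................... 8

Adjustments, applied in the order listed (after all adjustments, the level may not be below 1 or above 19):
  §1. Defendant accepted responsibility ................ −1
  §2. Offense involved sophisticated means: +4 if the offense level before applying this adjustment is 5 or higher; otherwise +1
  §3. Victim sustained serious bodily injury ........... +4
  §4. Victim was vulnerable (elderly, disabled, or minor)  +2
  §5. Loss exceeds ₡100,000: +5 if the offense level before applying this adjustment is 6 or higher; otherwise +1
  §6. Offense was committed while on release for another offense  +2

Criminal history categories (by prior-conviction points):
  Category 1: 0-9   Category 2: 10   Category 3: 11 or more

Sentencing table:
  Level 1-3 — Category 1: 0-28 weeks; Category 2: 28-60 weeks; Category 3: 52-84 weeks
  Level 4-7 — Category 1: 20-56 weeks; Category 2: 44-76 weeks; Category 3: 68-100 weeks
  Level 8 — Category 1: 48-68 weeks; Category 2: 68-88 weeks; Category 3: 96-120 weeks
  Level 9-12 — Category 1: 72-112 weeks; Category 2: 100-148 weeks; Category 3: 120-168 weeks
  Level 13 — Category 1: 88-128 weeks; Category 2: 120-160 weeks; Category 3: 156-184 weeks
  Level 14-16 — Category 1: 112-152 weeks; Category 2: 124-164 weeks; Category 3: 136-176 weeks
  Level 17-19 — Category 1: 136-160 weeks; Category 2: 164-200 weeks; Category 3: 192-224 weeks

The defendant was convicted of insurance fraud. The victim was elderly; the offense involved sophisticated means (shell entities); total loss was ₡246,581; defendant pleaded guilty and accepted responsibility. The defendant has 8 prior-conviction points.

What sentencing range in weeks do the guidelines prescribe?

Base offense level for insurance fraud: 8.
§1 applies: 8 − 1 = 7.
§2 applies (level before this adjustment is 7 ≥ 5, so +4): 7 + 4 = 11.
§3 does not apply.
§4 applies: 11 + 2 = 13.
§5 applies (level before this adjustment is 13 ≥ 6, so +5): 13 + 5 = 18.
Final offense level: 18.
Criminal history: 8 prior points → Category 1 (0-9).
Level 18 falls in the 17-19 band.
Grid: Level 17-19 × Category 1 = 136-160 weeks.

136-160 weeks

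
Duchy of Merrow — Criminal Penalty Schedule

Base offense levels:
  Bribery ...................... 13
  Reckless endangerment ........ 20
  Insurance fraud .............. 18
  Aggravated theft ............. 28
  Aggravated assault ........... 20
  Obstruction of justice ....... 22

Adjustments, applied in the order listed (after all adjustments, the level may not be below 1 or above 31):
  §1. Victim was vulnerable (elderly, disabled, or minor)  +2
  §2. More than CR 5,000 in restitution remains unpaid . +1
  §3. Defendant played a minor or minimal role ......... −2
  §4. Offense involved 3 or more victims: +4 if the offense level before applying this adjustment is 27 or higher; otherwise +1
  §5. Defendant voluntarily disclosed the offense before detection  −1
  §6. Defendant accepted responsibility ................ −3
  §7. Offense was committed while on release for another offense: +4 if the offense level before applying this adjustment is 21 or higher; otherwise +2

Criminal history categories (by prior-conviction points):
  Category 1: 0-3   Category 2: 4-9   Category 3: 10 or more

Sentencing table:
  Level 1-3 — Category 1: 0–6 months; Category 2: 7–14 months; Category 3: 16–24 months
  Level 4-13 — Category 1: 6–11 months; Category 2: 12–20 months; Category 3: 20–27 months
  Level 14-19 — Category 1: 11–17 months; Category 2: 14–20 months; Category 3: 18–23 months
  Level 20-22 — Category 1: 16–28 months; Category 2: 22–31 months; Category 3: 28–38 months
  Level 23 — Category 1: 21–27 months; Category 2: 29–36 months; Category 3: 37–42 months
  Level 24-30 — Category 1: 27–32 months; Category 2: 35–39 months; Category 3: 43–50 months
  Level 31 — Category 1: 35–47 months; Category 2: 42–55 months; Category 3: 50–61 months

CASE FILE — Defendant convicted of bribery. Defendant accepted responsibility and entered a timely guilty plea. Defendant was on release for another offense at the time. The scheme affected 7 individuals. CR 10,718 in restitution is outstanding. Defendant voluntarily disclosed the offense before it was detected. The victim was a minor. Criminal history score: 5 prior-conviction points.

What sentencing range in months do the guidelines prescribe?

14-20 months

Base offense level for bribery: 13.
§1 applies: 13 + 2 = 15.
§2 applies: 15 + 1 = 16.
§3 does not apply.
§4 applies (level before this adjustment is 16 < 27, so +1): 16 + 1 = 17.
§5 applies: 17 − 1 = 16.
§6 applies: 16 − 3 = 13.
§7 applies (level before this adjustment is 13 < 21, so +2): 13 + 2 = 15.
Final offense level: 15.
Criminal history: 5 prior points → Category 2 (4-9).
Level 15 falls in the 14-19 band.
Grid: Level 14-19 × Category 2 = 14-20 months.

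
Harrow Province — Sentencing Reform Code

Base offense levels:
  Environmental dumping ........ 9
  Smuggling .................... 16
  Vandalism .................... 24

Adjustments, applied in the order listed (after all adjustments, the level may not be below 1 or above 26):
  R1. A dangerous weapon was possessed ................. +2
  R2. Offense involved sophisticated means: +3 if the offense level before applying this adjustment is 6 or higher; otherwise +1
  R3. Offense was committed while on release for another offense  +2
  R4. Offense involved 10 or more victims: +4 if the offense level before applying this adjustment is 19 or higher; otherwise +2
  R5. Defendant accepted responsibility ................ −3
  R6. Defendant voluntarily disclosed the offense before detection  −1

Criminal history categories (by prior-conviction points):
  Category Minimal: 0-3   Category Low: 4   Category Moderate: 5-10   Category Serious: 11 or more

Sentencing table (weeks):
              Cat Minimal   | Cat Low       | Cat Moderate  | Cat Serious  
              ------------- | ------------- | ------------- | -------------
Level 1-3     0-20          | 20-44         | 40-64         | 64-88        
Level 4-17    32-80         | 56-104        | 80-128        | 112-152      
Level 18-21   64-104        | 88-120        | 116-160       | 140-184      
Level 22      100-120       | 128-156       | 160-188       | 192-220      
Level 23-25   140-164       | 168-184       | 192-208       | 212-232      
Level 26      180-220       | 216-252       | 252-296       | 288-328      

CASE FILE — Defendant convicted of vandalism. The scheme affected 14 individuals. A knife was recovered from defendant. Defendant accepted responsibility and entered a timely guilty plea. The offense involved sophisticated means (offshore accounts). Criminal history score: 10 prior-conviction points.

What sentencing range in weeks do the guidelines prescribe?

252-296 weeks

Base offense level for vandalism: 24.
R1 applies: 24 + 2 = 26.
R2 applies (level before this adjustment is 26 ≥ 6, so +3): 26 + 3 = 29.
R4 applies (level before this adjustment is 29 ≥ 19, so +4): 29 + 4 = 33.
R5 applies: 33 − 3 = 30.
R6 does not apply.
Level 30 exceeds the maximum of 26; capped at 26.
Final offense level: 26.
Criminal history: 10 prior points → Category Moderate (5-10).
Level 26 falls in the 26 band.
Grid: Level 26 × Category Moderate = 252-296 weeks.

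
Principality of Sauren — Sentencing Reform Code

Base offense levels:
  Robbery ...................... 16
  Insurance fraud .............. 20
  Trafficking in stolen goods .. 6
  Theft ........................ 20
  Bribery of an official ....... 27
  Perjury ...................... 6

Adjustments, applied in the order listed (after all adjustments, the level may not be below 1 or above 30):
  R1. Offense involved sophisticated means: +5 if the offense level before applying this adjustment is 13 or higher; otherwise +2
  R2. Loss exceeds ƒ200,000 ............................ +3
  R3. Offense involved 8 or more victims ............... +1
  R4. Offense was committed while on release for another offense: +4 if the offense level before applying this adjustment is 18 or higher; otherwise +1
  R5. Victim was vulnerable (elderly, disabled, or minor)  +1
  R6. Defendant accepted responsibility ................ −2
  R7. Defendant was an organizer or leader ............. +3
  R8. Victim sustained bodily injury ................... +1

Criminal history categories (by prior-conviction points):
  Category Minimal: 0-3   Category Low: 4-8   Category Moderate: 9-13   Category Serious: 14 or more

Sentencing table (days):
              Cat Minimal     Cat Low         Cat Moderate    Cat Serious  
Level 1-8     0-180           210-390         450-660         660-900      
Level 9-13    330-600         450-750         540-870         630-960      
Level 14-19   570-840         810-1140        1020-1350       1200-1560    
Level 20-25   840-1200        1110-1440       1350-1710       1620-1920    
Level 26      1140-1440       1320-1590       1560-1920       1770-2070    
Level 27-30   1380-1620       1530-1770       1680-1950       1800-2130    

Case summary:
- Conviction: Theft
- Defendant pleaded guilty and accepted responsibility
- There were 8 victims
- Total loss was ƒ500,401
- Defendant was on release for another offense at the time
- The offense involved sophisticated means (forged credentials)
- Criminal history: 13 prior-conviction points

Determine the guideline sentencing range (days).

1680-1950 days

Base offense level for theft: 20.
R1 applies (level before this adjustment is 20 ≥ 13, so +5): 20 + 5 = 25.
R2 applies: 25 + 3 = 28.
R3 applies: 28 + 1 = 29.
R4 applies (level before this adjustment is 29 ≥ 18, so +4): 29 + 4 = 33.
R5 does not apply.
R6 applies: 33 − 2 = 31.
R8 does not apply.
Level 31 exceeds the maximum of 30; capped at 30.
Final offense level: 30.
Criminal history: 13 prior points → Category Moderate (9-13).
Level 30 falls in the 27-30 band.
Grid: Level 27-30 × Category Moderate = 1680-1950 days.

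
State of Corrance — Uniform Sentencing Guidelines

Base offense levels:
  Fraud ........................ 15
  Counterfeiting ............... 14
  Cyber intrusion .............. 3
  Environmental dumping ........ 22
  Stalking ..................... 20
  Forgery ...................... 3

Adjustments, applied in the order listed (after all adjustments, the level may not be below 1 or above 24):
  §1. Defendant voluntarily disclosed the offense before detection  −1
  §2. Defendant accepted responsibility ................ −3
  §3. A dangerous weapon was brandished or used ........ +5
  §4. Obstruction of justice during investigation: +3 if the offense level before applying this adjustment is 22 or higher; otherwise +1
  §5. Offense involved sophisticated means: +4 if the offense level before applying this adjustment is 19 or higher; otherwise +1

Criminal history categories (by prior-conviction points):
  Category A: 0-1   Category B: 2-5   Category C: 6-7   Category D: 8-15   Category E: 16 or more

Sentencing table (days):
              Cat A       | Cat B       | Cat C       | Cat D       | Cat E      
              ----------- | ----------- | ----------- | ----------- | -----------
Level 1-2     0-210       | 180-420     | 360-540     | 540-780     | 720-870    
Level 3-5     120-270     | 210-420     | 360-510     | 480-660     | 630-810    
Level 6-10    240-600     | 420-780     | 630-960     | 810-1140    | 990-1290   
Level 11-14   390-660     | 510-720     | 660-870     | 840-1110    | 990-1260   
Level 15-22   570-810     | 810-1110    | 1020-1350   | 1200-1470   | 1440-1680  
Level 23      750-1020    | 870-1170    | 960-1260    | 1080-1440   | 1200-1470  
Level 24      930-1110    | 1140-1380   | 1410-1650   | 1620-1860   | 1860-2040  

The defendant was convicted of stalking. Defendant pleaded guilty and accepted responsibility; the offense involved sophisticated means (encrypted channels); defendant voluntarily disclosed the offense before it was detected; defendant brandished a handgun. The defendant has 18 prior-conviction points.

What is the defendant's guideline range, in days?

1860-2040 days

Base offense level for stalking: 20.
§1 applies: 20 − 1 = 19.
§2 applies: 19 − 3 = 16.
§3 applies: 16 + 5 = 21.
§5 applies (level before this adjustment is 21 ≥ 19, so +4): 21 + 4 = 25.
Level 25 exceeds the maximum of 24; capped at 24.
Final offense level: 24.
Criminal history: 18 prior points → Category E (16+).
Level 24 falls in the 24 band.
Grid: Level 24 × Category E = 1860-2040 days.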